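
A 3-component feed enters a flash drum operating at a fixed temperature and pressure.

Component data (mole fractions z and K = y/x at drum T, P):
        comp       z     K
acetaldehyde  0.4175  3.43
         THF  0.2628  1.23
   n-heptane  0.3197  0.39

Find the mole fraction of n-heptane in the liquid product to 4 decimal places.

x_n-heptane = 0.6393

Let β = V/F and solve Σ zᵢ(Kᵢ−1)/(1+β(Kᵢ−1)) = 0.
Check two-phase: ΣzᵢKᵢ = 1.8800 > 1 and Σzᵢ/Kᵢ = 1.1551 > 1, so g(0) = 0.8800 > 0 and g(1) = -0.1551 < 0.
Newton iteration, β⁰ = 0.5:
  β = 0.5000: g = 0.23163, g' = -0.7599 → β = 0.8048
  β = 0.8048: g = 0.01116, g' = -0.7511 → β = 0.8197
  β = 0.8197: g = -0.00007, g' = -0.7611 → β = 0.8196
Converged at β = 0.8196.
Compositions from xᵢ = zᵢ/(1+β(Kᵢ−1)), yᵢ = Kᵢxᵢ:
  acetaldehyde: x = 0.1396, y = 0.4787
  THF: x = 0.2211, y = 0.2720
  n-heptane: x = 0.6393, y = 0.2493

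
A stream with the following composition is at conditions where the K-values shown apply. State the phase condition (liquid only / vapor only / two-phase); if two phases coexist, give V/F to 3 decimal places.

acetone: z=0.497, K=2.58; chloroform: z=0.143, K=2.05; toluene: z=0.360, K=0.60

ΣzᵢKᵢ = 1.791; Σzᵢ/Kᵢ = 0.862.
Since Σzᵢ/Kᵢ < 1 the mixture is above its dew point — single vapor phase.

vapor only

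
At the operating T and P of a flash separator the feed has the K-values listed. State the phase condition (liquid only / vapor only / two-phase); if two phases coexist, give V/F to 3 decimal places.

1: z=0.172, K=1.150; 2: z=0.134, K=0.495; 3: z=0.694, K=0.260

liquid only

ΣzᵢKᵢ = 0.445; Σzᵢ/Kᵢ = 3.090.
Since ΣzᵢKᵢ < 1 the mixture is below its bubble point — single liquid phase.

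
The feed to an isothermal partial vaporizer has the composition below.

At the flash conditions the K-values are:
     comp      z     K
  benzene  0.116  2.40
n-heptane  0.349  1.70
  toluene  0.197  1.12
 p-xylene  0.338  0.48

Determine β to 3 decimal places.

β = 0.676

Let β = V/F and solve Σ zᵢ(Kᵢ−1)/(1+β(Kᵢ−1)) = 0.
Check two-phase: ΣzᵢKᵢ = 1.255 > 1 and Σzᵢ/Kᵢ = 1.134 > 1, so g(0) = 0.255 > 0 and g(1) = -0.134 < 0.
Iterate (Newton) starting at β = 0.5:
  β = 0.500: g = 0.0613, g' = -0.342 → β = 0.679
  β = 0.679: g = -0.0011, g' = -0.359 → β = 0.676
Converged at β = 0.676.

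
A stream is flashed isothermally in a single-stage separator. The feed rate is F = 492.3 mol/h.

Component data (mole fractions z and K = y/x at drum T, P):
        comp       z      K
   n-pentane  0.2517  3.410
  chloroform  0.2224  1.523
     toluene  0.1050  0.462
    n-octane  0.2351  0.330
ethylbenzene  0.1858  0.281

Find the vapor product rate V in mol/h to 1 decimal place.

V = 157.5 mol/h

Material balance + equilibrium reduce to Σ zᵢ(Kᵢ−1)/(1+ψ(Kᵢ−1)) = 0.
Check two-phase: ΣzᵢKᵢ = 1.3753 > 1 and Σzᵢ/Kᵢ = 1.8207 > 1, so g(0) = 0.3753 > 0 and g(1) = -0.8207 < 0.
Iterate (Newton) starting at ψ = 0.34:
  ψ = 0.3400: g = -0.01778, g' = -0.8763 → ψ = 0.3197
  ψ = 0.3197: g = 0.00012, g' = -0.8882 → ψ = 0.3198
Converged at ψ = 0.3198.
Then V = ψ·F = 0.3198·492.3 = 157.5 mol/h and L = F − V = 334.8 mol/h.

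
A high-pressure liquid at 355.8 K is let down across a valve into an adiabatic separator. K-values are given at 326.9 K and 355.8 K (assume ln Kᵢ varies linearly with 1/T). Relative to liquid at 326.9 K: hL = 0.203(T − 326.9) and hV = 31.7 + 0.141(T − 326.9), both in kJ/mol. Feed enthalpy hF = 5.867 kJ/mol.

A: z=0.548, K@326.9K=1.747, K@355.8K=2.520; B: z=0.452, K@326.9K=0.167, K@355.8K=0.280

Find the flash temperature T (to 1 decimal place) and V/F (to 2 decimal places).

Adiabatic flash: solve Rachford–Rice at each trial T, then check hF = ψ·hV(T) + (1−ψ)·hL(T).
  T = 326.9 K: K = (1.747, 0.167), RR gives ψ = 0.053, H_out = 1.673 kJ/mol
  T = 355.8 K: K = (2.520, 0.280), RR gives ψ = 0.464, H_out = 19.736 kJ/mol
  T = 341.4 K: K = (2.116, 0.219), RR gives ψ = 0.296, H_out = 12.074 kJ/mol
  T = 334.1 K: K = (1.925, 0.192), RR gives ψ = 0.189, H_out = 7.380 kJ/mol
  T = 330.5 K: K = (1.835, 0.179), RR gives ψ = 0.126, H_out = 4.701 kJ/mol
  T = 332.3 K: K = (1.880, 0.185), RR gives ψ = 0.159, H_out = 6.078 kJ/mol
Linear interpolation between T = 330.5 (H_out = 4.701) and T = 332.3 (H_out = 6.078) on hF = 5.867 gives T ≈ 332.0 K, at which ψ = 0.15.

T = 332.0 K, V/F = 0.15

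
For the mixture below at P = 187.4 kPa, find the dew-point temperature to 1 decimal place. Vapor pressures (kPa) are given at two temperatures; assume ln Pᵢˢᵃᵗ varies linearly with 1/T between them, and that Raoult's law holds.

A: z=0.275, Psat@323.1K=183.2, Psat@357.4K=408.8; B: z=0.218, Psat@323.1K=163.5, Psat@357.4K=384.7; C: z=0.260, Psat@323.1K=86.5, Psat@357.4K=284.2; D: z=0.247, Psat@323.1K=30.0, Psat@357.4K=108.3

T = 351.3 K

Dew-point temperature: Σzᵢ·P/Pᵢˢᵃᵗ(T) = 1. Interpolate ln Pᵢˢᵃᵗ = aᵢ + bᵢ/T.
  T = 323.1 K: ΣzᵢP/Pᵢˢᵃᵗ = 2.6374
  T = 357.4 K: ΣzᵢP/Pᵢˢᵃᵗ = 0.8311
  T = 340.2 K: ΣzᵢP/Pᵢˢᵃᵗ = 1.4342
  T = 348.8 K: ΣzᵢP/Pᵢˢᵃᵗ = 1.0833
  T = 353.1 K: ΣzᵢP/Pᵢˢᵃᵗ = 0.9471
  T = 351.0 K: ΣzᵢP/Pᵢˢᵃᵗ = 1.0108
  T = 352.1 K: ΣzᵢP/Pᵢˢᵃᵗ = 0.9768
Interpolating between 351.0 K and 352.1 K gives T ≈ 351.3 K.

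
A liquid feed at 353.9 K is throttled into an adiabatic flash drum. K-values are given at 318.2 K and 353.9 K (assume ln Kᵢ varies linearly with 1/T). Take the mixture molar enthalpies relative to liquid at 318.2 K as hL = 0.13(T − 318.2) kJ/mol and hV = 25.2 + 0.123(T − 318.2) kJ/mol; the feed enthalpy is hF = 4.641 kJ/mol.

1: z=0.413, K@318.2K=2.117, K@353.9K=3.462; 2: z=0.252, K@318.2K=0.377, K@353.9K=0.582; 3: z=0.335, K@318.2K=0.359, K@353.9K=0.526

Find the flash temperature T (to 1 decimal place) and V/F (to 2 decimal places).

Adiabatic flash: solve Rachford–Rice at each trial T, then check hF = ψ·hV(T) + (1−ψ)·hL(T).
  T = 318.2 K: K = (2.117, 0.377, 0.359), RR gives ψ = 0.127, H_out = 3.191 kJ/mol
  T = 353.9 K: K = (3.462, 0.582, 0.526), RR gives ψ = 0.678, H_out = 21.555 kJ/mol
  T = 336.0 K: K = (2.741, 0.474, 0.439), RR gives ψ = 0.419, H_out = 12.810 kJ/mol
  T = 327.1 K: K = (2.417, 0.424, 0.398), RR gives ψ = 0.285, H_out = 8.313 kJ/mol
  T = 322.6 K: K = (2.263, 0.400, 0.378), RR gives ψ = 0.209, H_out = 5.837 kJ/mol
  T = 320.4 K: K = (2.189, 0.388, 0.368), RR gives ψ = 0.169, H_out = 4.548 kJ/mol
Linear interpolation between T = 320.4 (H_out = 4.548) and T = 322.6 (H_out = 5.837) on hF = 4.641 gives T ≈ 320.6 K, at which ψ = 0.17.

T = 320.6 K, V/F = 0.17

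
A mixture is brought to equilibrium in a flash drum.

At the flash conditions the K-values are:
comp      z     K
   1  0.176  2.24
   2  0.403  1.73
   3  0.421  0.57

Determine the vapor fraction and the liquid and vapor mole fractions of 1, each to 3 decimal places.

Material balance + equilibrium reduce to Σ zᵢ(Kᵢ−1)/(1+ψ(Kᵢ−1)) = 0.
Check two-phase: ΣzᵢKᵢ = 1.331 > 1 and Σzᵢ/Kᵢ = 1.050 > 1, so g(0) = 0.331 > 0 and g(1) = -0.050 < 0.
Newton iteration, ψ⁰ = 0.6:
  ψ = 0.600: g = 0.0857, g' = -0.334 → ψ = 0.857
Converged at ψ = 0.857.
Compositions from xᵢ = zᵢ/(1+ψ(Kᵢ−1)), yᵢ = Kᵢxᵢ:
  1: x = 0.085, y = 0.191
  2: x = 0.248, y = 0.429
  3: x = 0.667, y = 0.380

ψ = 0.857, x_1 = 0.085, y_1 = 0.191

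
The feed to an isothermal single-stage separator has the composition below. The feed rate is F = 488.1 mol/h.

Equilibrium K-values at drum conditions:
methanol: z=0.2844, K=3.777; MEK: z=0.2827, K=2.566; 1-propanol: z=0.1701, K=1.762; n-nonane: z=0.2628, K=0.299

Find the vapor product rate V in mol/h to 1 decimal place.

V = 434.4 mol/h

Rachford–Rice: g(ψ) = Σ zᵢ(Kᵢ−1)/(1+ψ(Kᵢ−1)) = 0.
Check two-phase: ΣzᵢKᵢ = 2.1779 > 1 and Σzᵢ/Kᵢ = 1.1609 > 1, so g(0) = 1.1779 > 0 and g(1) = -0.1609 < 0.
Newton–Raphson from ψ = 0.5:
  ψ = 0.5000: g = 0.38917, g' = -0.9604 → ψ = 0.9052
  ψ = 0.9052: g = -0.01950, g' = -1.2978 → ψ = 0.8902
  ψ = 0.8902: g = -0.00035, g' = -1.2515 → ψ = 0.8899
Converged at ψ = 0.8899.
Then V = ψ·F = 0.8899·488.1 = 434.4 mol/h and L = F − V = 53.7 mol/h.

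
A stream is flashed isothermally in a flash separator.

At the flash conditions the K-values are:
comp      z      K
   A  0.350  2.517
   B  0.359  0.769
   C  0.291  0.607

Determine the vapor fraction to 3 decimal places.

Rachford–Rice: g(ψ) = Σ zᵢ(Kᵢ−1)/(1+ψ(Kᵢ−1)) = 0.
Check two-phase: ΣzᵢKᵢ = 1.334 > 1 and Σzᵢ/Kᵢ = 1.085 > 1, so g(0) = 0.334 > 0 and g(1) = -0.085 < 0.
Newton–Raphson from ψ = 0.5:
  ψ = 0.500: g = 0.0658, g' = -0.355 → ψ = 0.686
  ψ = 0.686: g = 0.0052, g' = -0.305 → ψ = 0.703
Converged at ψ = 0.703.

ψ = 0.703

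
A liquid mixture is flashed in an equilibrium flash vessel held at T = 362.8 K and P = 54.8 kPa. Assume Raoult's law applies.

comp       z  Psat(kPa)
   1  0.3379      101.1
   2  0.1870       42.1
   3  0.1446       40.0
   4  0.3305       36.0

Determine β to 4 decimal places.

Raoult's law: Kᵢ = Pᵢˢᵃᵗ/P = Pᵢˢᵃᵗ/54.8.
  K_1 = 101.1/54.8 = 1.844891, K_2 = 42.1/54.8 = 0.768248, K_3 = 40.0/54.8 = 0.729927, K_4 = 36.0/54.8 = 0.656934
Rachford–Rice: g(β) = Σ zᵢ(Kᵢ−1)/(1+β(Kᵢ−1)) = 0.
g(0) = ΣzᵢKᵢ − 1 = 0.0897 and g(1) = 1 − Σzᵢ/Kᵢ = -0.1278, so a root lies in (0, 1).
Newton iteration, β⁰ = 0.5:
  β = 0.5000: g = -0.03032, g' = -0.2028 → β = 0.3505
  β = 0.3505: g = 0.00108, g' = -0.2186 → β = 0.3554
Converged at β = 0.3554.

β = 0.3554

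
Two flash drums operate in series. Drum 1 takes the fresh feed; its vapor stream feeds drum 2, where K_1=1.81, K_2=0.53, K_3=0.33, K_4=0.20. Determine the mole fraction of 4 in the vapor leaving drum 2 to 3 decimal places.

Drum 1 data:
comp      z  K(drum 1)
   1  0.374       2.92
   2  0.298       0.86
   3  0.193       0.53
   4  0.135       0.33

y_4 (drum 2) = 0.019

Drum 1:
Iterate (Newton) starting at ψ₁ = 0.66:
  ψ₁ = 0.660: g = -0.0229, g' = -0.560 → ψ₁ = 0.619
Converged at ψ₁ = 0.619.
Drum-1 compositions:
  1: x = 0.171, y = 0.499
  2: x = 0.326, y = 0.281
  3: x = 0.272, y = 0.144
  4: x = 0.231, y = 0.076
Drum-2 feed = drum-1 vapor: z₂ = (0.4990, 0.2806, 0.1443, 0.0761).
Drum 2:
Rachford–Rice: g(ψ₂) = Σ zᵢ(Kᵢ−1)/(1+ψ₂(Kᵢ−1)) = 0.
Feasibility: ΣzᵢKᵢ = 1.115, Σzᵢ/Kᵢ = 1.623 — both > 1, two phases present.
Iterate (Newton) starting at ψ₂ = 0.64:
  ψ₂ = 0.640: g = -0.2164, g' = -0.672 → ψ₂ = 0.318
  ψ₂ = 0.318: g = -0.0381, g' = -0.485 → ψ₂ = 0.239
  ψ₂ = 0.239: g = -0.0005, g' = -0.475 → ψ₂ = 0.238
Converged at ψ₂ = 0.238.
  1: x = 0.418, y = 0.757
  2: x = 0.316, y = 0.167
  3: x = 0.172, y = 0.057
  4: x = 0.094, y = 0.019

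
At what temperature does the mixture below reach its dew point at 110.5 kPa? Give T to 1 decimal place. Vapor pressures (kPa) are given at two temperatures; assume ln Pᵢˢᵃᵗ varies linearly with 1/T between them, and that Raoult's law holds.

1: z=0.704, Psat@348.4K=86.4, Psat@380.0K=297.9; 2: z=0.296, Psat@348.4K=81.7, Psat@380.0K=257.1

Dew-point temperature: Σzᵢ·P/Pᵢˢᵃᵗ(T) = 1. Interpolate ln Pᵢˢᵃᵗ = aᵢ + bᵢ/T.
  T = 348.4 K: ΣzᵢP/Pᵢˢᵃᵗ = 1.3007
  T = 380.0 K: ΣzᵢP/Pᵢˢᵃᵗ = 0.3884
  T = 364.2 K: ΣzᵢP/Pᵢˢᵃᵗ = 0.6922
  T = 356.3 K: ΣzᵢP/Pᵢˢᵃᵗ = 0.9422
  T = 352.4 K: ΣzᵢP/Pᵢˢᵃᵗ = 1.1028
  T = 354.4 K: ΣzᵢP/Pᵢˢᵃᵗ = 1.0168
Interpolating between 354.4 K and 356.3 K gives T ≈ 354.8 K.

T = 354.8 K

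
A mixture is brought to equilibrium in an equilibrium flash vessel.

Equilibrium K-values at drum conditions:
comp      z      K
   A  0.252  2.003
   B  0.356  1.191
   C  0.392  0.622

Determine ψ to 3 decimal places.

ψ = 0.735

Iterate (Newton) starting at ψ = 0.5:
  ψ = 0.500: g = 0.0477, g' = -0.208 → ψ = 0.729
  ψ = 0.729: g = 0.0012, g' = -0.201 → ψ = 0.735
Converged at ψ = 0.735.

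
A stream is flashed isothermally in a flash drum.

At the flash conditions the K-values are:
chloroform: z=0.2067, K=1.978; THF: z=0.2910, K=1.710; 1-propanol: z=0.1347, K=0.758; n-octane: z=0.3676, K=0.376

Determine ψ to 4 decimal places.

ψ = 0.3209

Material balance + equilibrium reduce to Σ zᵢ(Kᵢ−1)/(1+ψ(Kᵢ−1)) = 0.
g(0) = ΣzᵢKᵢ − 1 = 0.1468 and g(1) = 1 − Σzᵢ/Kᵢ = -0.4300, so a root lies in (0, 1).
Newton–Raphson from ψ = 0.5:
  ψ = 0.5000: g = -0.08225, g' = -0.4817 → ψ = 0.3292
  ψ = 0.3292: g = -0.00374, g' = -0.4455 → ψ = 0.3209
Converged at ψ = 0.3209.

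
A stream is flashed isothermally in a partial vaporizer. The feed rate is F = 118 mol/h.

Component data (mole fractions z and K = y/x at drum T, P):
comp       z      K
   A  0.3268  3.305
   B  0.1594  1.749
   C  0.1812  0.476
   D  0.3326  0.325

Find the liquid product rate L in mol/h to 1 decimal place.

Rachford–Rice: g(ψ) = Σ zᵢ(Kᵢ−1)/(1+ψ(Kᵢ−1)) = 0.
Feasibility: ΣzᵢKᵢ = 1.5532, Σzᵢ/Kᵢ = 1.5941 — both > 1, two phases present.
Newton iteration, ψ⁰ = 0.47:
  ψ = 0.4700: g = -0.00492, g' = -0.8616 → ψ = 0.4643
Converged at ψ = 0.4643.
Then V = ψ·F = 0.4643·118 = 54.8 mol/h and L = F − V = 63.2 mol/h.

L = 63.2 mol/h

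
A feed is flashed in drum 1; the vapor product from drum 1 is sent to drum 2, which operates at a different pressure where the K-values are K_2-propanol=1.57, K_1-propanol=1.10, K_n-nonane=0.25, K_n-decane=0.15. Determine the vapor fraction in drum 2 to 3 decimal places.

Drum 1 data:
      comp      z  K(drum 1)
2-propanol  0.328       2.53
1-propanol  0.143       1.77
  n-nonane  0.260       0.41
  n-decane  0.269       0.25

V/F (drum 2) = 0.493

Drum 1:
Material balance + equilibrium reduce to Σ zᵢ(Kᵢ−1)/(1+ψ₁(Kᵢ−1)) = 0.
g(0) = ΣzᵢKᵢ − 1 = 0.257 and g(1) = 1 − Σzᵢ/Kᵢ = -0.921, so a root lies in (0, 1).
Iterate (Newton) starting at ψ₁ = 0.5:
  ψ₁ = 0.500: g = -0.1766, g' = -0.860 → ψ₁ = 0.295
  ψ₁ = 0.295: g = -0.0091, g' = -0.803 → ψ₁ = 0.283
Converged at ψ₁ = 0.283.
Drum-1 compositions:
  2-propanol: x = 0.229, y = 0.579
  1-propanol: x = 0.117, y = 0.208
  n-nonane: x = 0.312, y = 0.128
  n-decane: x = 0.342, y = 0.085
Drum-2 feed = drum-1 vapor: z₂ = (0.5788, 0.2078, 0.1280, 0.0854).
Drum 2:
Rachford–Rice: g(ψ₂) = Σ zᵢ(Kᵢ−1)/(1+ψ₂(Kᵢ−1)) = 0.
Feasibility: ΣzᵢKᵢ = 1.182, Σzᵢ/Kᵢ = 1.639 — both > 1, two phases present.
Iterate (Newton) starting at ψ₂ = 0.6:
  ψ₂ = 0.600: g = -0.0573, g' = -0.601 → ψ₂ = 0.505
  ψ₂ = 0.505: g = -0.0057, g' = -0.491 → ψ₂ = 0.493
Converged at ψ₂ = 0.493.
  2-propanol: x = 0.452, y = 0.709
  1-propanol: x = 0.198, y = 0.218
  n-nonane: x = 0.203, y = 0.051
  n-decane: x = 0.147, y = 0.022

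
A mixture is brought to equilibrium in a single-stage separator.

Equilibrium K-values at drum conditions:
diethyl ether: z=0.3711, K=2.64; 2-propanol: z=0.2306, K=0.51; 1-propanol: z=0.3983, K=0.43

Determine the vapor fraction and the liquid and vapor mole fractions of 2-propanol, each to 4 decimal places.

Material balance + equilibrium reduce to Σ zᵢ(Kᵢ−1)/(1+ψ(Kᵢ−1)) = 0.
Feasibility: ΣzᵢKᵢ = 1.2686, Σzᵢ/Kᵢ = 1.5190 — both > 1, two phases present.
Newton–Raphson from ψ = 0.37:
  ψ = 0.3700: g = -0.04696, g' = -0.6770 → ψ = 0.3006
  ψ = 0.3006: g = 0.00113, g' = -0.7124 → ψ = 0.3022
Converged at ψ = 0.3022.
Compositions from xᵢ = zᵢ/(1+ψ(Kᵢ−1)), yᵢ = Kᵢxᵢ:
  diethyl ether: x = 0.2481, y = 0.6550
  2-propanol: x = 0.2707, y = 0.1380
  1-propanol: x = 0.4812, y = 0.2069

ψ = 0.3022, x_2-propanol = 0.2707, y_2-propanol = 0.1380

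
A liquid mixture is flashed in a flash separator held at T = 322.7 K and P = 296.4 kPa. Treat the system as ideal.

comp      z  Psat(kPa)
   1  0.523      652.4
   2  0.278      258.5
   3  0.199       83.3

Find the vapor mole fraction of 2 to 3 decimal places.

y_2 = 0.267

Raoult's law: Kᵢ = Pᵢˢᵃᵗ/P = Pᵢˢᵃᵗ/296.4.
  K_1 = 652.4/296.4 = 2.20108, K_2 = 258.5/296.4 = 0.87213, K_3 = 83.3/296.4 = 0.28104
Material balance + equilibrium reduce to Σ zᵢ(Kᵢ−1)/(1+ψ(Kᵢ−1)) = 0.
Check two-phase: ΣzᵢKᵢ = 1.450 > 1 and Σzᵢ/Kᵢ = 1.264 > 1, so g(0) = 0.450 > 0 and g(1) = -0.264 < 0.
Newton–Raphson from ψ = 0.5:
  ψ = 0.500: g = 0.1311, g' = -0.550 → ψ = 0.738
  ψ = 0.738: g = -0.0112, g' = -0.685 → ψ = 0.722
Converged at ψ = 0.722.
Compositions from xᵢ = zᵢ/(1+ψ(Kᵢ−1)), yᵢ = Kᵢxᵢ:
  1: x = 0.280, y = 0.617
  2: x = 0.306, y = 0.267
  3: x = 0.414, y = 0.116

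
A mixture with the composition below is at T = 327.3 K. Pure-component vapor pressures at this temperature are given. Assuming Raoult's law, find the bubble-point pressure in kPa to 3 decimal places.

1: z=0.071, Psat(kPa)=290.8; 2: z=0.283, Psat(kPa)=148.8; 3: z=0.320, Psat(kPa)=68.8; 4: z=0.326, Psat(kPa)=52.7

Pbub = 101.953 kPa

At the bubble point ψ → 0, so ΣzᵢKᵢ = 1 with Kᵢ = Pᵢˢᵃᵗ/P ⇒ P = ΣzᵢPᵢˢᵃᵗ.
P = 0.071·290.8 + 0.283·148.8 + 0.320·68.8 + 0.326·52.7 = 101.953 kPa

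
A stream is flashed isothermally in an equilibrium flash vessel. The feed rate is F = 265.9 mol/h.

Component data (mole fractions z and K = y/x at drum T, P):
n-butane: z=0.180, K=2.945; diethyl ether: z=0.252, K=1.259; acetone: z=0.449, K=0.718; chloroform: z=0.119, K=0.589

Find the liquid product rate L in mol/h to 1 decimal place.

Newton iteration, ψ⁰ = 0.5:
  ψ = 0.500: g = 0.0263, g' = -0.269 → ψ = 0.598
  ψ = 0.598: g = 0.0012, g' = -0.245 → ψ = 0.603
Converged at ψ = 0.603.
Then V = ψ·F = 0.6030·265.9 = 160.3 mol/h and L = F − V = 105.6 mol/h.

L = 105.6 mol/h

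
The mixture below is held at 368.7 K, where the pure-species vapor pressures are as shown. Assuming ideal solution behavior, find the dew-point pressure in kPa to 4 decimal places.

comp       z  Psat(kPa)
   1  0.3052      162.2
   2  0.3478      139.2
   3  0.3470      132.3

Pdew = 142.7956 kPa

At the dew point ψ → 1, so Σzᵢ/Kᵢ = 1 with Kᵢ = Pᵢˢᵃᵗ/P ⇒ 1/P = Σzᵢ/Pᵢˢᵃᵗ.
1/P = 0.3052/162.2 + 0.3478/139.2 + 0.3470/132.3 = 0.0070030 ⇒ P = 142.7956 kPa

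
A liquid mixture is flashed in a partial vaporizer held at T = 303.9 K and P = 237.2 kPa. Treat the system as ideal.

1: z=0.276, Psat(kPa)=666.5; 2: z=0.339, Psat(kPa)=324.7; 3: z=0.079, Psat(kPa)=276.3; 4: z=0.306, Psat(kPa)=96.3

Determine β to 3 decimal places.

β = 0.738

Raoult's law: Kᵢ = Pᵢˢᵃᵗ/P = Pᵢˢᵃᵗ/237.2.
  K_1 = 666.5/237.2 = 2.80987, K_2 = 324.7/237.2 = 1.36889, K_3 = 276.3/237.2 = 1.16484, K_4 = 96.3/237.2 = 0.40599
Rachford–Rice: g(β) = Σ zᵢ(Kᵢ−1)/(1+β(Kᵢ−1)) = 0.
Check two-phase: ΣzᵢKᵢ = 1.456 > 1 and Σzᵢ/Kᵢ = 1.167 > 1, so g(0) = 0.456 > 0 and g(1) = -0.167 < 0.
Iterate (Newton) starting at β = 0.43:
  β = 0.430: g = 0.1569, g' = -0.517 → β = 0.733
  β = 0.733: g = 0.0025, g' = -0.536 → β = 0.738
Converged at β = 0.738.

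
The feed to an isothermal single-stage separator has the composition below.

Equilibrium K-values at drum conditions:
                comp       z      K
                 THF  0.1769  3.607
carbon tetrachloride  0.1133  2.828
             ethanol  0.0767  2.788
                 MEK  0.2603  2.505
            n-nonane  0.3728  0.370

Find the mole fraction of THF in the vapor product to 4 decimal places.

y_THF = 0.2079

Let β = V/F and solve Σ zᵢ(Kᵢ−1)/(1+β(Kᵢ−1)) = 0.
Feasibility: ΣzᵢKᵢ = 1.9623, Σzᵢ/Kᵢ = 1.2281 — both > 1, two phases present.
Newton iteration, β⁰ = 0.5:
  β = 0.5000: g = 0.26150, g' = -0.9056 → β = 0.7888
  β = 0.7888: g = 0.00488, g' = -0.9423 → β = 0.7939
Converged at β = 0.7939.
Compositions from xᵢ = zᵢ/(1+β(Kᵢ−1)), yᵢ = Kᵢxᵢ:
  THF: x = 0.0576, y = 0.2079
  carbon tetrachloride: x = 0.0462, y = 0.1307
  ethanol: x = 0.0317, y = 0.0884
  MEK: x = 0.1186, y = 0.2971
  n-nonane: x = 0.7459, y = 0.2760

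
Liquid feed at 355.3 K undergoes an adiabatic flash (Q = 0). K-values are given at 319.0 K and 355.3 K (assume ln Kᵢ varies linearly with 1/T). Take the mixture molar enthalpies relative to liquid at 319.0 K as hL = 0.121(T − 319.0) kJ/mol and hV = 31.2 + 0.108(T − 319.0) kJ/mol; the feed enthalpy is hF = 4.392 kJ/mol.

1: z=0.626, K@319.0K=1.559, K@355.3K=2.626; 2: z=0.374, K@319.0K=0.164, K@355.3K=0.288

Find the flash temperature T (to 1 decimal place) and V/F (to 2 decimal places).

Adiabatic flash: solve Rachford–Rice at each trial T, then check hF = ψ·hV(T) + (1−ψ)·hL(T).
  T = 319.0 K: K = (1.559, 0.164), RR gives ψ = 0.080, H_out = 2.488 kJ/mol
  T = 355.3 K: K = (2.626, 0.288), RR gives ψ = 0.649, H_out = 24.341 kJ/mol
  T = 337.1 K: K = (2.050, 0.220), RR gives ψ = 0.447, H_out = 16.032 kJ/mol
  T = 328.1 K: K = (1.796, 0.191), RR gives ψ = 0.304, H_out = 10.552 kJ/mol
  T = 323.6 K: K = (1.676, 0.177), RR gives ψ = 0.208, H_out = 7.033 kJ/mol
  T = 321.3 K: K = (1.617, 0.171), RR gives ψ = 0.149, H_out = 4.911 kJ/mol
Linear interpolation between T = 319.0 (H_out = 2.488) and T = 321.3 (H_out = 4.911) on hF = 4.392 gives T ≈ 320.8 K, at which ψ = 0.13.

T = 320.8 K, V/F = 0.13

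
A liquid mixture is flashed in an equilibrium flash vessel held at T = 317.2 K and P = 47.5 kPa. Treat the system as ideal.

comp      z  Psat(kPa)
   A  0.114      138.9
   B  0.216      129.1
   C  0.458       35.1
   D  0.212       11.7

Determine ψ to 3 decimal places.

Raoult's law: Kᵢ = Pᵢˢᵃᵗ/P = Pᵢˢᵃᵗ/47.5.
  K_A = 138.9/47.5 = 2.92421, K_B = 129.1/47.5 = 2.71789, K_C = 35.1/47.5 = 0.73895, K_D = 11.7/47.5 = 0.24632
Rachford–Rice: g(ψ) = Σ zᵢ(Kᵢ−1)/(1+ψ(Kᵢ−1)) = 0.
Check two-phase: ΣzᵢKᵢ = 1.311 > 1 and Σzᵢ/Kᵢ = 1.599 > 1, so g(0) = 0.311 > 0 and g(1) = -0.599 < 0.
Iterate (Newton) starting at ψ = 0.5:
  ψ = 0.500: g = -0.0825, g' = -0.646 → ψ = 0.372
Converged at ψ = 0.372.

ψ = 0.372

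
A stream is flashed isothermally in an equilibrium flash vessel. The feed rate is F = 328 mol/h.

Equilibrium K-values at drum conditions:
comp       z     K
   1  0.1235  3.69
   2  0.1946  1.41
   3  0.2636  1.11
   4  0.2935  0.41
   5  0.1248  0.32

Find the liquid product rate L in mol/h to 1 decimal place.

Material balance + equilibrium reduce to Σ zᵢ(Kᵢ−1)/(1+ψ(Kᵢ−1)) = 0.
Check two-phase: ΣzᵢKᵢ = 1.1830 > 1 and Σzᵢ/Kᵢ = 1.5148 > 1, so g(0) = 0.1830 > 0 and g(1) = -0.5148 < 0.
Newton–Raphson from ψ = 0.55:
  ψ = 0.5500: g = -0.16548, g' = -0.5411 → ψ = 0.2442
  ψ = 0.2442: g = -0.00281, g' = -0.5780 → ψ = 0.2393
  ψ = 0.2393: g = 0.00001, g' = -0.5817 → ψ = 0.2394
Converged at ψ = 0.2394.
Then V = ψ·F = 0.2394·328 = 78.5 mol/h and L = F − V = 249.5 mol/h.

L = 249.5 mol/h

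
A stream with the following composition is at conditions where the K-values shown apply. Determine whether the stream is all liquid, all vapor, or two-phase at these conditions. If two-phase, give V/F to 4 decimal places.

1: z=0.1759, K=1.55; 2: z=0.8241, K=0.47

all liquid

ΣzᵢKᵢ = 0.6600; Σzᵢ/Kᵢ = 1.8669.
Since ΣzᵢKᵢ < 1 the mixture is below its bubble point — single liquid phase.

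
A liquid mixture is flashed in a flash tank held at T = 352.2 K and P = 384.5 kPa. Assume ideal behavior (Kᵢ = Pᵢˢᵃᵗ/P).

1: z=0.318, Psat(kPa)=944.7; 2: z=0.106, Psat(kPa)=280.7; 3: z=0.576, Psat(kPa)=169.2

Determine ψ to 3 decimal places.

ψ = 0.147

Raoult's law: Kᵢ = Pᵢˢᵃᵗ/P = Pᵢˢᵃᵗ/384.5.
  K_1 = 944.7/384.5 = 2.45696, K_2 = 280.7/384.5 = 0.73004, K_3 = 169.2/384.5 = 0.44005
Newton–Raphson from ψ = 0.47:
  ψ = 0.470: g = -0.1955, g' = -0.581 → ψ = 0.133
  ψ = 0.133: g = 0.0098, g' = -0.693 → ψ = 0.147
Converged at ψ = 0.147.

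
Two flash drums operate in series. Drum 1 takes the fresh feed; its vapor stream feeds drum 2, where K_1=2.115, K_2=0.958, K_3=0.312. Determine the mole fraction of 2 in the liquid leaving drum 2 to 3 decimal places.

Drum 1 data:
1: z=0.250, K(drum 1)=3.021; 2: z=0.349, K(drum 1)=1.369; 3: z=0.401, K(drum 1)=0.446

x_2 (drum 2) = 0.397

Drum 1:
Newton–Raphson from ψ₁ = 0.32:
  ψ₁ = 0.320: g = 0.1520, g' = -0.596 → ψ₁ = 0.575
  ψ₁ = 0.575: g = 0.0140, g' = -0.516 → ψ₁ = 0.602
Converged at ψ₁ = 0.602.
Drum-1 compositions:
  1: x = 0.113, y = 0.341
  2: x = 0.286, y = 0.391
  3: x = 0.602, y = 0.268
Drum-2 feed = drum-1 vapor: z₂ = (0.3407, 0.3909, 0.2683).
Drum 2:
Let ψ₂ = V/F and solve Σ zᵢ(Kᵢ−1)/(1+ψ₂(Kᵢ−1)) = 0.
g(0) = ΣzᵢKᵢ − 1 = 0.179 and g(1) = 1 − Σzᵢ/Kᵢ = -0.429, so a root lies in (0, 1).
Iterate (Newton) starting at ψ₂ = 0.64:
  ψ₂ = 0.640: g = -0.1250, g' = -0.550 → ψ₂ = 0.413
  ψ₂ = 0.413: g = -0.0144, g' = -0.447 → ψ₂ = 0.381
  ψ₂ = 0.381: g = -0.0001, g' = -0.443 → ψ₂ = 0.380
Converged at ψ₂ = 0.380.
  1: x = 0.239, y = 0.506
  2: x = 0.397, y = 0.381
  3: x = 0.363, y = 0.113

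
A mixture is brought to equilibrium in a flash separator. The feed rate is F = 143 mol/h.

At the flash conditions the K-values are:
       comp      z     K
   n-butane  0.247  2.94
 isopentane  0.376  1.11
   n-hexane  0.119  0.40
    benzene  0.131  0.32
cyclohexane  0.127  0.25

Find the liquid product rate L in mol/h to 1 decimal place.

L = 95.5 mol/h

Let ψ = V/F and solve Σ zᵢ(Kᵢ−1)/(1+ψ(Kᵢ−1)) = 0.
g(0) = ΣzᵢKᵢ − 1 = 0.265 and g(1) = 1 − Σzᵢ/Kᵢ = -0.638, so a root lies in (0, 1).
Newton–Raphson from ψ = 0.45:
  ψ = 0.450: g = -0.0747, g' = -0.638 → ψ = 0.333
  ψ = 0.333: g = -0.0003, g' = -0.642 → ψ = 0.332
Converged at ψ = 0.332.
Then V = ψ·F = 0.3325·143 = 47.5 mol/h and L = F − V = 95.5 mol/h.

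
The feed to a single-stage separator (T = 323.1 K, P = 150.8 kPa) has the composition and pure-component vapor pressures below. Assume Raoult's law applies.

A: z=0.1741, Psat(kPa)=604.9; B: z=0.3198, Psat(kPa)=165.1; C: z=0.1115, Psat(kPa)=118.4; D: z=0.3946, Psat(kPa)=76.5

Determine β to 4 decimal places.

Raoult's law: Kᵢ = Pᵢˢᵃᵗ/P = Pᵢˢᵃᵗ/150.8.
  K_A = 604.9/150.8 = 4.011273, K_B = 165.1/150.8 = 1.094828, K_C = 118.4/150.8 = 0.785146, K_D = 76.5/150.8 = 0.507294
Material balance + equilibrium reduce to Σ zᵢ(Kᵢ−1)/(1+β(Kᵢ−1)) = 0.
g(0) = ΣzᵢKᵢ − 1 = 0.3362 and g(1) = 1 − Σzᵢ/Kᵢ = -0.2554, so a root lies in (0, 1).
Iterate (Newton) starting at β = 0.5:
  β = 0.5000: g = -0.04663, g' = -0.4292 → β = 0.3914
  β = 0.3914: g = 0.00287, g' = -0.4885 → β = 0.3972
  β = 0.3972: g = 0.00001, g' = -0.4842 → β = 0.3973
Converged at β = 0.3973.

β = 0.3973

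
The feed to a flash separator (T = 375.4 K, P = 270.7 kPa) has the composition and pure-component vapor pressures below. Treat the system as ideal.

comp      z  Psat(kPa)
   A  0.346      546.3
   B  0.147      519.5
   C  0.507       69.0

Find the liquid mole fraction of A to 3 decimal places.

Raoult's law: Kᵢ = Pᵢˢᵃᵗ/P = Pᵢˢᵃᵗ/270.7.
  K_A = 546.3/270.7 = 2.01810, K_B = 519.5/270.7 = 1.91910, K_C = 69.0/270.7 = 0.25489
Rachford–Rice: g(ψ) = Σ zᵢ(Kᵢ−1)/(1+ψ(Kᵢ−1)) = 0.
Check two-phase: ΣzᵢKᵢ = 1.110 > 1 and Σzᵢ/Kᵢ = 2.237 > 1, so g(0) = 0.110 > 0 and g(1) = -1.237 < 0.
Newton–Raphson from ψ = 0.48:
  ψ = 0.480: g = -0.2577, g' = -0.904 → ψ = 0.195
  ψ = 0.195: g = -0.0334, g' = -0.724 → ψ = 0.149
Converged at ψ = 0.149.
Compositions from xᵢ = zᵢ/(1+ψ(Kᵢ−1)), yᵢ = Kᵢxᵢ:
  A: x = 0.301, y = 0.606
  B: x = 0.129, y = 0.248
  C: x = 0.570, y = 0.145

x_A = 0.301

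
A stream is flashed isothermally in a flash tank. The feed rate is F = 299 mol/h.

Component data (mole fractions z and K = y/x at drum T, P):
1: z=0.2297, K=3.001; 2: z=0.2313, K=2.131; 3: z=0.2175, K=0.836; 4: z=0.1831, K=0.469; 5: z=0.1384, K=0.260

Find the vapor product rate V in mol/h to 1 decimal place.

Let ψ = V/F and solve Σ zᵢ(Kᵢ−1)/(1+ψ(Kᵢ−1)) = 0.
g(0) = ΣzᵢKᵢ − 1 = 0.4859 and g(1) = 1 − Σzᵢ/Kᵢ = -0.3680, so a root lies in (0, 1).
Newton–Raphson from ψ = 0.5:
  ψ = 0.5000: g = 0.06307, g' = -0.6441 → ψ = 0.5979
  ψ = 0.5979: g = -0.00037, g' = -0.6578 → ψ = 0.5974
Converged at ψ = 0.5974.
Then V = ψ·F = 0.5974·299 = 178.6 mol/h and L = F − V = 120.4 mol/h.

V = 178.6 mol/h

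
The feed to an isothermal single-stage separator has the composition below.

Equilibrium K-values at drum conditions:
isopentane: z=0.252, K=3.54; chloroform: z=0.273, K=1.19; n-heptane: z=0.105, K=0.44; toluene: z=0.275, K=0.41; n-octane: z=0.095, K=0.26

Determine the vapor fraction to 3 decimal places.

Let ψ = V/F and solve Σ zᵢ(Kᵢ−1)/(1+ψ(Kᵢ−1)) = 0.
g(0) = ΣzᵢKᵢ − 1 = 0.401 and g(1) = 1 − Σzᵢ/Kᵢ = -0.575, so a root lies in (0, 1).
Newton iteration, ψ⁰ = 0.46:
  ψ = 0.460: g = -0.0656, g' = -0.714 → ψ = 0.368
  ψ = 0.368: g = 0.0013, g' = -0.750 → ψ = 0.370
Converged at ψ = 0.370.

ψ = 0.370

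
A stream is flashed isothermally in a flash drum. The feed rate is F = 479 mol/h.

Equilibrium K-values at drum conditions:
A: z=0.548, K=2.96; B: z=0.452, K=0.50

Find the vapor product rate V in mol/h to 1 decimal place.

Material balance + equilibrium reduce to Σ zᵢ(Kᵢ−1)/(1+ψ(Kᵢ−1)) = 0.
Check two-phase: ΣzᵢKᵢ = 1.848 > 1 and Σzᵢ/Kᵢ = 1.089 > 1, so g(0) = 0.848 > 0 and g(1) = -0.089 < 0.
Newton iteration, ψ⁰ = 0.4:
  ψ = 0.400: g = 0.3196, g' = -0.838 → ψ = 0.781
  ψ = 0.781: g = 0.0534, g' = -0.633 → ψ = 0.866
  ψ = 0.866: g = -0.0002, g' = -0.641 → ψ = 0.865
Converged at ψ = 0.865.
Then V = ψ·F = 0.8654·479 = 414.5 mol/h and L = F − V = 64.5 mol/h.

V = 414.5 mol/h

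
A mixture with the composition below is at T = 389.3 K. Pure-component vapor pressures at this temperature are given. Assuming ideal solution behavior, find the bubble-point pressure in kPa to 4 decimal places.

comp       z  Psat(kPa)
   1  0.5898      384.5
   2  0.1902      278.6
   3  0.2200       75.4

Pbub = 296.3558 kPa

At the bubble point ψ → 0, so ΣzᵢKᵢ = 1 with Kᵢ = Pᵢˢᵃᵗ/P ⇒ P = ΣzᵢPᵢˢᵃᵗ.
P = 0.5898·384.5 + 0.1902·278.6 + 0.2200·75.4 = 296.3558 kPa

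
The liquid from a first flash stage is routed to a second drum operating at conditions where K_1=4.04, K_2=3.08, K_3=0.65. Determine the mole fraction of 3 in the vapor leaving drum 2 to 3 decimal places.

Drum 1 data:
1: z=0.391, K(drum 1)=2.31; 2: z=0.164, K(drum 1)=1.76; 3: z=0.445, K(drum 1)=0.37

y_3 (drum 2) = 0.575

Drum 1:
Let ψ₁ = V/F and solve Σ zᵢ(Kᵢ−1)/(1+ψ₁(Kᵢ−1)) = 0.
Check two-phase: ΣzᵢKᵢ = 1.357 > 1 and Σzᵢ/Kᵢ = 1.465 > 1, so g(0) = 0.357 > 0 and g(1) = -0.465 < 0.
Newton–Raphson from ψ₁ = 0.44:
  ψ₁ = 0.440: g = 0.0305, g' = -0.661 → ψ₁ = 0.486
Converged at ψ₁ = 0.486.
Drum-1 compositions:
  1: x = 0.239, y = 0.552
  2: x = 0.120, y = 0.211
  3: x = 0.641, y = 0.237
Drum-2 feed = drum-1 liquid: z₂ = (0.2389, 0.1198, 0.6413).
Drum 2:
Rachford–Rice: g(ψ₂) = Σ zᵢ(Kᵢ−1)/(1+ψ₂(Kᵢ−1)) = 0.
Check two-phase: ΣzᵢKᵢ = 1.751 > 1 and Σzᵢ/Kᵢ = 1.085 > 1, so g(0) = 0.751 > 0 and g(1) = -0.085 < 0.
Iterate (Newton) starting at ψ₂ = 0.5:
  ψ₂ = 0.500: g = 0.1383, g' = -0.588 → ψ₂ = 0.735
  ψ₂ = 0.735: g = 0.0207, g' = -0.434 → ψ₂ = 0.783
  ψ₂ = 0.783: g = 0.0004, g' = -0.417 → ψ₂ = 0.784
Converged at ψ₂ = 0.784.
  1: x = 0.071, y = 0.285
  2: x = 0.046, y = 0.140
  3: x = 0.884, y = 0.575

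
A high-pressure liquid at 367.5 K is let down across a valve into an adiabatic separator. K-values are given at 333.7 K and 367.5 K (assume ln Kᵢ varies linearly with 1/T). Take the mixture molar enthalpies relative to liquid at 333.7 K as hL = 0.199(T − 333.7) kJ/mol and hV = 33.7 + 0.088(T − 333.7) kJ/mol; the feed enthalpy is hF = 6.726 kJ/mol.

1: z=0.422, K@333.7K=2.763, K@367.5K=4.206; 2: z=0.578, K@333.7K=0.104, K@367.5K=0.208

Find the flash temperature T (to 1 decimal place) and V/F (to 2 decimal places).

Adiabatic flash: solve Rachford–Rice at each trial T, then check hF = ψ·hV(T) + (1−ψ)·hL(T).
  T = 333.7 K: K = (2.763, 0.104), RR gives ψ = 0.143, H_out = 4.824 kJ/mol
  T = 367.5 K: K = (4.206, 0.208), RR gives ψ = 0.353, H_out = 17.284 kJ/mol
  T = 350.6 K: K = (3.444, 0.150), RR gives ψ = 0.260, H_out = 11.627 kJ/mol
  T = 342.1 K: K = (3.091, 0.125), RR gives ψ = 0.206, H_out = 8.420 kJ/mol
  T = 337.9 K: K = (2.924, 0.114), RR gives ψ = 0.176, H_out = 6.687 kJ/mol
  T = 340.0 K: K = (3.007, 0.120), RR gives ψ = 0.191, H_out = 7.568 kJ/mol
Linear interpolation between T = 337.9 (H_out = 6.687) and T = 340.0 (H_out = 7.568) on hF = 6.726 gives T ≈ 338.0 K, at which ψ = 0.18.

T = 338.0 K, V/F = 0.18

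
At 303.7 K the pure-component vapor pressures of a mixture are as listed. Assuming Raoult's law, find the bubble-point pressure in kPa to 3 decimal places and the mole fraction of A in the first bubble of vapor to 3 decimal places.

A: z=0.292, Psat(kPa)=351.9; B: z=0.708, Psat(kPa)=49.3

Pbub = 137.659 kPa, y_A = 0.746

At the bubble point ψ → 0, so ΣzᵢKᵢ = 1 with Kᵢ = Pᵢˢᵃᵗ/P ⇒ P = ΣzᵢPᵢˢᵃᵗ.
P = 0.292·351.9 + 0.708·49.3 = 137.659 kPa
yᵢ = zᵢPᵢˢᵃᵗ/P ⇒ y_A = 0.292·351.9/137.659 = 0.746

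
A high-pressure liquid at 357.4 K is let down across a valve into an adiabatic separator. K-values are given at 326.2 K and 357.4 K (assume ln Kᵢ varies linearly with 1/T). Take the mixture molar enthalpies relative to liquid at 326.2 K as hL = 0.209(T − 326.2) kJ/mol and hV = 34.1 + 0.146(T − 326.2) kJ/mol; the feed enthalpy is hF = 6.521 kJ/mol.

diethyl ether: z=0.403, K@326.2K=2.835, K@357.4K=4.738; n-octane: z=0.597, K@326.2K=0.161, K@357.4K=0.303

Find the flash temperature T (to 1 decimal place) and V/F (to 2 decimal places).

Adiabatic flash: solve Rachford–Rice at each trial T, then check hF = ψ·hV(T) + (1−ψ)·hL(T).
  T = 326.2 K: K = (2.835, 0.161), RR gives ψ = 0.155, H_out = 5.285 kJ/mol
  T = 357.4 K: K = (4.738, 0.303), RR gives ψ = 0.418, H_out = 19.968 kJ/mol
  T = 341.8 K: K = (3.708, 0.224), RR gives ψ = 0.299, H_out = 13.161 kJ/mol
  T = 334.0 K: K = (3.253, 0.191), RR gives ψ = 0.233, H_out = 9.458 kJ/mol
  T = 330.1 K: K = (3.039, 0.175), RR gives ψ = 0.196, H_out = 7.448 kJ/mol
  T = 328.1 K: K = (2.933, 0.168), RR gives ψ = 0.176, H_out = 6.361 kJ/mol
Linear interpolation between T = 328.1 (H_out = 6.361) and T = 330.1 (H_out = 7.448) on hF = 6.521 gives T ≈ 328.4 K, at which ψ = 0.18.

T = 328.4 K, V/F = 0.18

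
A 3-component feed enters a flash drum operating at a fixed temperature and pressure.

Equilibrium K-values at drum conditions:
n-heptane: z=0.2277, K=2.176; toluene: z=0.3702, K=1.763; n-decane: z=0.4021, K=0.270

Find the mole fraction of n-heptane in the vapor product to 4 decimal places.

Rachford–Rice: g(ψ) = Σ zᵢ(Kᵢ−1)/(1+ψ(Kᵢ−1)) = 0.
g(0) = ΣzᵢKᵢ − 1 = 0.2567 and g(1) = 1 − Σzᵢ/Kᵢ = -0.8039, so a root lies in (0, 1).
Iterate (Newton) starting at ψ = 0.36:
  ψ = 0.3600: g = 0.01155, g' = -0.6824 → ψ = 0.3769
  ψ = 0.3769: g = -0.00005, g' = -0.6890 → ψ = 0.3768
Converged at ψ = 0.3768.
Compositions from xᵢ = zᵢ/(1+ψ(Kᵢ−1)), yᵢ = Kᵢxᵢ:
  n-heptane: x = 0.1578, y = 0.3433
  toluene: x = 0.2875, y = 0.5069
  n-decane: x = 0.5547, y = 0.1498

y_n-heptane = 0.3433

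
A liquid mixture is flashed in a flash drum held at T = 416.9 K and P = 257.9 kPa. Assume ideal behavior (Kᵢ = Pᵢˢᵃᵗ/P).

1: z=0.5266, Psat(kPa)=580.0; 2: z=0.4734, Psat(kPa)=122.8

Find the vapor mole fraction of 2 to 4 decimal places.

y_2 = 0.3355

Raoult's law: Kᵢ = Pᵢˢᵃᵗ/P = Pᵢˢᵃᵗ/257.9.
  K_1 = 580.0/257.9 = 2.248934, K_2 = 122.8/257.9 = 0.476154
Binary case is linear: z₁(K₁−1)(1+ψ(K₂−1)) + z₂(K₂−1)(1+ψ(K₁−1)) = 0
⇒ ψ = [z₁(K₁−1)+z₂(K₂−1)] / [−(K₁−1)(K₂−1)] = 0.40970/0.65425 = 0.6262
Compositions from xᵢ = zᵢ/(1+ψ(Kᵢ−1)), yᵢ = Kᵢxᵢ:
  1: x = 0.2955, y = 0.6645
  2: x = 0.7045, y = 0.3355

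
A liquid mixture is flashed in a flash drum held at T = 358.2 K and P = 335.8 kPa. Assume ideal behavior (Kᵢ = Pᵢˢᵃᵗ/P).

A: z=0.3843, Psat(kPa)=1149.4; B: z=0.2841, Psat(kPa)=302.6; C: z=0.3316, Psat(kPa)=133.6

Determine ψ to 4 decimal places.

ψ = 0.6553

Raoult's law: Kᵢ = Pᵢˢᵃᵗ/P = Pᵢˢᵃᵗ/335.8.
  K_A = 1149.4/335.8 = 3.422871, K_B = 302.6/335.8 = 0.901132, K_C = 133.6/335.8 = 0.397856
Material balance + equilibrium reduce to Σ zᵢ(Kᵢ−1)/(1+ψ(Kᵢ−1)) = 0.
Check two-phase: ΣzᵢKᵢ = 1.7033 > 1 and Σzᵢ/Kᵢ = 1.2610 > 1, so g(0) = 0.7033 > 0 and g(1) = -0.2610 < 0.
Iterate (Newton) starting at ψ = 0.5:
  ψ = 0.5000: g = 0.10581, g' = -0.7105 → ψ = 0.6489
  ψ = 0.6489: g = 0.00423, g' = -0.6680 → ψ = 0.6553
Converged at ψ = 0.6553.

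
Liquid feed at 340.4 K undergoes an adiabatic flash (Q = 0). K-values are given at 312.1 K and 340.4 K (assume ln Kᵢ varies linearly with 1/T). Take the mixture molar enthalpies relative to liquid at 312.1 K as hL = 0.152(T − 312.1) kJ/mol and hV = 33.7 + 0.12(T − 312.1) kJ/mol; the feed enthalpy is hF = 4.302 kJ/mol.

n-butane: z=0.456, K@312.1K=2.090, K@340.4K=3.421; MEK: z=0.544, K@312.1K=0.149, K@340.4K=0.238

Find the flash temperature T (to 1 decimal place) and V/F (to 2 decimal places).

T = 316.2 K, V/F = 0.11

Adiabatic flash: solve Rachford–Rice at each trial T, then check hF = ψ·hV(T) + (1−ψ)·hL(T).
  T = 312.1 K: K = (2.090, 0.149), RR gives ψ = 0.037, H_out = 1.239 kJ/mol
  T = 340.4 K: K = (3.421, 0.238), RR gives ψ = 0.374, H_out = 16.558 kJ/mol
  T = 326.2 K: K = (2.700, 0.190), RR gives ψ = 0.243, H_out = 10.225 kJ/mol
  T = 319.1 K: K = (2.380, 0.169), RR gives ψ = 0.154, H_out = 6.230 kJ/mol
  T = 315.6 K: K = (2.232, 0.159), RR gives ψ = 0.100, H_out = 3.904 kJ/mol
  T = 317.4 K: K = (2.307, 0.164), RR gives ψ = 0.129, H_out = 5.137 kJ/mol
Linear interpolation between T = 315.6 (H_out = 3.904) and T = 317.4 (H_out = 5.137) on hF = 4.302 gives T ≈ 316.2 K, at which ψ = 0.11.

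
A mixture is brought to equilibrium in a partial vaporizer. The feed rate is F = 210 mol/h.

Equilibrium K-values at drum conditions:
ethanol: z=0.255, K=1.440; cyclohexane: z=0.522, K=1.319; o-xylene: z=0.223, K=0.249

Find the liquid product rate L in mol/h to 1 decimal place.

L = 123.7 mol/h

Material balance + equilibrium reduce to Σ zᵢ(Kᵢ−1)/(1+V/F(Kᵢ−1)) = 0.
Check two-phase: ΣzᵢKᵢ = 1.111 > 1 and Σzᵢ/Kᵢ = 1.468 > 1, so g(0) = 0.111 > 0 and g(1) = -0.468 < 0.
Iterate (Newton) starting at V/F = 0.5:
  V/F = 0.500: g = -0.0326, g' = -0.395 → V/F = 0.418
  V/F = 0.418: g = -0.0022, g' = -0.344 → V/F = 0.411
Converged at V/F = 0.411.
Then V = V/F·F = 0.4110·210 = 86.3 mol/h and L = F − V = 123.7 mol/h.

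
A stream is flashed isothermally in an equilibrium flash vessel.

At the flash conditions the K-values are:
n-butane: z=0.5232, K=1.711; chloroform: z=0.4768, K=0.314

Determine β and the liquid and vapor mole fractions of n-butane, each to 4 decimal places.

Let β = V/F and solve Σ zᵢ(Kᵢ−1)/(1+β(Kᵢ−1)) = 0.
Check two-phase: ΣzᵢKᵢ = 1.0449 > 1 and Σzᵢ/Kᵢ = 1.8243 > 1, so g(0) = 0.0449 > 0 and g(1) = -0.8243 < 0.
Iterate (Newton) starting at β = 0.33:
  β = 0.3300: g = -0.12150, g' = -0.5484 → β = 0.1085
  β = 0.1085: g = -0.00802, g' = -0.4899 → β = 0.0921
Converged at β = 0.0921.
Compositions from xᵢ = zᵢ/(1+β(Kᵢ−1)), yᵢ = Kᵢxᵢ:
  n-butane: x = 0.4911, y = 0.8402
  chloroform: x = 0.5089, y = 0.1598

β = 0.0921, x_n-butane = 0.4911, y_n-butane = 0.8402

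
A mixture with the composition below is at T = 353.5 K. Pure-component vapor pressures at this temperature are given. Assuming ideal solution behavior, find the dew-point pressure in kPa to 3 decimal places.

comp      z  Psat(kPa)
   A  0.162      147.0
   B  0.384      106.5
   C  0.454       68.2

Pdew = 87.993 kPa

At the dew point ψ → 1, so Σzᵢ/Kᵢ = 1 with Kᵢ = Pᵢˢᵃᵗ/P ⇒ 1/P = Σzᵢ/Pᵢˢᵃᵗ.
1/P = 0.162/147.0 + 0.384/106.5 + 0.454/68.2 = 0.011365 ⇒ P = 87.993 kPa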